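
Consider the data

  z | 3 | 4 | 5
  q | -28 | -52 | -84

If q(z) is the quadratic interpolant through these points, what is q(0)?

-4

Evaluate each Lagrange basis at z = 0:
L_0(0) = (-4)·(-5)/[(-1)·(-2)] = 10
L_1(0) = (-3)·(-5)/[(1)·(-1)] = -15
L_2(0) = (-3)·(-4)/[(2)·(1)] = 6
Sum: (-28)·(10) + (-52)·(-15) + (-84)·(6) = -4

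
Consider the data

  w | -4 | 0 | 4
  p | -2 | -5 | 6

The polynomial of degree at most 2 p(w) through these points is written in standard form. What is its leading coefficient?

The leading coefficient equals the top divided difference p[-4,0,4].
p[-4,0] = (-5 - (-2)) / (0 - (-4)) = -3/4
p[0,4] = (6 - (-5)) / (4 - 0) = 11/4
p[-4,0,4] = (11/4 - (-3/4)) / (4 - (-4)) = 7/16

7/16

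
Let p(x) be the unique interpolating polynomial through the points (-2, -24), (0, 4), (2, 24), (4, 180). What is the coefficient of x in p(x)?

0

L_0(x) = x(x - 2)(x - 4) / [-48] = -(1/48)x^3 + (1/8)x^2 - (1/6)x
L_1(x) = (x + 2)(x - 2)(x - 4) / [16] = (1/16)x^3 - (1/4)x^2 - (1/4)x + 1
L_2(x) = (x + 2)x(x - 4) / [-16] = -(1/16)x^3 + (1/8)x^2 + (1/2)x
L_3(x) = (x + 2)x(x - 2) / [48] = (1/48)x^3 - (1/12)x
p(x) = (-24)·L_0 + 4·L_1 + 24·L_2 + 180·L_3
Only the coefficient of x is needed; take it from each L_i and combine:
(-24)·(-1/6) + 4·(-1/4) + 24·(1/2) + 180·(-1/12) = 0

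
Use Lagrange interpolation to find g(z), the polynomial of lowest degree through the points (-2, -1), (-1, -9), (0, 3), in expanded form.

L_0(z) = (z + 1)z / [2] = (1/2)z^2 + (1/2)z
L_1(z) = (z + 2)z / [-1] = -z^2 - 2z
L_2(z) = (z + 2)(z + 1) / [2] = (1/2)z^2 + (3/2)z + 1
g(z) = (-1)·L_0 + (-9)·L_1 + 3·L_2
  (-1)·L_0(z) = -(1/2)z^2 - (1/2)z
  (-9)·L_1(z) = 9z^2 + 18z
  3·L_2(z) = (3/2)z^2 + (9/2)z + 3
Adding term by term: 10z^2 + 22z + 3

g(z) = 10z^2 + 22z + 3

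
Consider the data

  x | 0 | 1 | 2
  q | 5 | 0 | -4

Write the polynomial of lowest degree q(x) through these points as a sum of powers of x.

q(x) = (1/2)x^2 - (11/2)x + 5

Newton's divided differences:
q[0,1] = (0 - 5) / (1 - 0) = -5
q[1,2] = (-4 - 0) / (2 - 1) = -4
q[0,1,2] = (-4 - (-5)) / (2 - 0) = 1/2
q(x) = 5 + (-5)·x + (1/2)·x(x - 1)
Expanding: q(x) = (1/2)x^2 - (11/2)x + 5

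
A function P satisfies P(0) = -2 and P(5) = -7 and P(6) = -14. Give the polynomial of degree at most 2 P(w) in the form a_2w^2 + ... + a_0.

Build the Lagrange basis polynomials:
L_0(w) = (w - 5)(w - 6) / [30] = (1/30)w^2 - (11/30)w + 1
L_1(w) = w(w - 6) / [-5] = -(1/5)w^2 + (6/5)w
L_2(w) = w(w - 5) / [6] = (1/6)w^2 - (5/6)w
P(w) = (-2)·L_0 + (-7)·L_1 + (-14)·L_2
  (-2)·L_0(w) = -(1/15)w^2 + (11/15)w - 2
  (-7)·L_1(w) = (7/5)w^2 - (42/5)w
  (-14)·L_2(w) = -(7/3)w^2 + (35/3)w
Adding term by term: -w^2 + 4w - 2

P(w) = -w^2 + 4w - 2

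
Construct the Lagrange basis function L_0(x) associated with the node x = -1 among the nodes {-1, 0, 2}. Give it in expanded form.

L_0(x) = (1/3)x^2 - (2/3)x

L_0(x) = x(x - 2) / [(-1)·(-3)]
       = (x^2 - 2x) / (3)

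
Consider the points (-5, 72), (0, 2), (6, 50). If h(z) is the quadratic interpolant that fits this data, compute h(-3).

32

Using Newton's divided-difference form:
h[-5,0] = (2 - 72) / (0 - (-5)) = -14
h[0,6] = (50 - 2) / (6 - 0) = 8
h[-5,0,6] = (8 - (-14)) / (6 - (-5)) = 2
h(-3) = 72 + (-14)·(2) + 2·(2)·(-3) = 32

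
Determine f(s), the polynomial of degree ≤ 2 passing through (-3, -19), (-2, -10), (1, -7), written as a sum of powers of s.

f(s) = -2s^2 - s - 4

Build the Lagrange basis polynomials:
L_0(s) = (s + 2)(s - 1) / [4] = (1/4)s^2 + (1/4)s - 1/2
L_1(s) = (s + 3)(s - 1) / [-3] = -(1/3)s^2 - (2/3)s + 1
L_2(s) = (s + 3)(s + 2) / [12] = (1/12)s^2 + (5/12)s + 1/2
f(s) = (-19)·L_0 + (-10)·L_1 + (-7)·L_2
  (-19)·L_0(s) = -(19/4)s^2 - (19/4)s + 19/2
  (-10)·L_1(s) = (10/3)s^2 + (20/3)s - 10
  (-7)·L_2(s) = -(7/12)s^2 - (35/12)s - 7/2
Adding term by term: -2s^2 - s - 4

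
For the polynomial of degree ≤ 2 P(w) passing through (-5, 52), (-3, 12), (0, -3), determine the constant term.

-3

Build the Lagrange basis polynomials:
L_0(w) = (w + 3)w / [10] = (1/10)w^2 + (3/10)w
L_1(w) = (w + 5)w / [-6] = -(1/6)w^2 - (5/6)w
L_2(w) = (w + 5)(w + 3) / [15] = (1/15)w^2 + (8/15)w + 1
P(w) = 52·L_0 + 12·L_1 + (-3)·L_2
Only the constant term is needed; take it from each L_i and combine:
52·(0) + 12·(0) + (-3)·(1) = -3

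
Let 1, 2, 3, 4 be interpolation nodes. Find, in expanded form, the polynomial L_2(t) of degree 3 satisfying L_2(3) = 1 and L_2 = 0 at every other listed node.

L_2(t) = (t - 1)(t - 2)(t - 4) / [(2)·(1)·(-1)]
       = (t^3 - 7t^2 + 14t - 8) / (-2)

L_2(t) = -(1/2)t^3 + (7/2)t^2 - 7t + 4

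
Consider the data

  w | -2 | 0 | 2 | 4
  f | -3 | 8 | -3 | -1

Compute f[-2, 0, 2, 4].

f[-2,0] = (8 - (-3)) / (0 - (-2)) = 11/2
f[0,2] = (-3 - 8) / (2 - 0) = -11/2
f[2,4] = (-1 - (-3)) / (4 - 2) = 1
f[-2,0,2] = (-11/2 - 11/2) / (2 - (-2)) = -11/4
f[0,2,4] = (1 - (-11/2)) / (4 - 0) = 13/8
f[-2,0,2,4] = (13/8 - (-11/4)) / (4 - (-2)) = 35/48

35/48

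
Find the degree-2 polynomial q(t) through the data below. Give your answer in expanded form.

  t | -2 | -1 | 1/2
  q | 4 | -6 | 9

q(t) = 8t^2 + 14t

Build the Lagrange basis polynomials:
L_0(t) = (t + 1)(t - 1/2) / [5/2] = (2/5)t^2 + (1/5)t - 1/5
L_1(t) = (t + 2)(t - 1/2) / [-3/2] = -(2/3)t^2 - t + 2/3
L_2(t) = (t + 2)(t + 1) / [15/4] = (4/15)t^2 + (4/5)t + 8/15
q(t) = 4·L_0 + (-6)·L_1 + 9·L_2
  4·L_0(t) = (8/5)t^2 + (4/5)t - 4/5
  (-6)·L_1(t) = 4t^2 + 6t - 4
  9·L_2(t) = (12/5)t^2 + (36/5)t + 24/5
Adding term by term: 8t^2 + 14t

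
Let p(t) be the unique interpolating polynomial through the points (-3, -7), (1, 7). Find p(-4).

-21/2

L_0(-4) = (-5)/[(-4)] = 5/4
L_1(-4) = (-1)/[(4)] = -1/4
Sum: (-7)·(5/4) + 7·(-1/4) = -21/2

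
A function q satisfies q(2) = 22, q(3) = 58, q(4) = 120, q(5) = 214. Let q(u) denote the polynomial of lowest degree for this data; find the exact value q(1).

Evaluate each Lagrange basis at u = 1:
L_0(1) = (-2)·(-3)·(-4)/[(-1)·(-2)·(-3)] = 4
L_1(1) = (-1)·(-3)·(-4)/[(1)·(-1)·(-2)] = -6
L_2(1) = (-1)·(-2)·(-4)/[(2)·(1)·(-1)] = 4
L_3(1) = (-1)·(-2)·(-3)/[(3)·(2)·(1)] = -1
Sum: 22·(4) + 58·(-6) + 120·(4) + 214·(-1) = 6

6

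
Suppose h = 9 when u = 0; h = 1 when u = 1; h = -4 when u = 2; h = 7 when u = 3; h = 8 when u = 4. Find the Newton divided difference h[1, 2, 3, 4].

-13/3

h[1,2] = (-4 - 1) / (2 - 1) = -5
h[2,3] = (7 - (-4)) / (3 - 2) = 11
h[3,4] = (8 - 7) / (4 - 3) = 1
h[1,2,3] = (11 - (-5)) / (3 - 1) = 8
h[2,3,4] = (1 - 11) / (4 - 2) = -5
h[1,2,3,4] = (-5 - 8) / (4 - 1) = -13/3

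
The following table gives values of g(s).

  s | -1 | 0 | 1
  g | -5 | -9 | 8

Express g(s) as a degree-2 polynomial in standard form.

g(s) = (21/2)s^2 + (13/2)s - 9

Build the Lagrange basis polynomials:
L_0(s) = s(s - 1) / [2] = (1/2)s^2 - (1/2)s
L_1(s) = (s + 1)(s - 1) / [-1] = -s^2 + 1
L_2(s) = (s + 1)s / [2] = (1/2)s^2 + (1/2)s
g(s) = (-5)·L_0 + (-9)·L_1 + 8·L_2
  (-5)·L_0(s) = -(5/2)s^2 + (5/2)s
  (-9)·L_1(s) = 9s^2 - 9
  8·L_2(s) = 4s^2 + 4s
Adding term by term: (21/2)s^2 + (13/2)s - 9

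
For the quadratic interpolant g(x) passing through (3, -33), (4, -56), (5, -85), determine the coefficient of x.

Build the Lagrange basis polynomials:
L_0(x) = (x - 4)(x - 5) / [2] = (1/2)x^2 - (9/2)x + 10
L_1(x) = (x - 3)(x - 5) / [-1] = -x^2 + 8x - 15
L_2(x) = (x - 3)(x - 4) / [2] = (1/2)x^2 - (7/2)x + 6
g(x) = (-33)·L_0 + (-56)·L_1 + (-85)·L_2
Only the coefficient of x is needed; take it from each L_i and combine:
(-33)·(-9/2) + (-56)·(8) + (-85)·(-7/2) = -2

-2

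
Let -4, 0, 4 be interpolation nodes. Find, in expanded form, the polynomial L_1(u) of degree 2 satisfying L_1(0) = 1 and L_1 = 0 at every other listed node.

L_1(u) = -(1/16)u^2 + 1

L_1(u) = (u + 4)(u - 4) / [(4)·(-4)]
       = (u^2 - 16) / (-16)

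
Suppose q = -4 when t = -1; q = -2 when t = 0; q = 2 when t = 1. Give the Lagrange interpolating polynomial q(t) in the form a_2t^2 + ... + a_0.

q(t) = t^2 + 3t - 2

Build the Lagrange basis polynomials:
L_0(t) = t(t - 1) / [2] = (1/2)t^2 - (1/2)t
L_1(t) = (t + 1)(t - 1) / [-1] = -t^2 + 1
L_2(t) = (t + 1)t / [2] = (1/2)t^2 + (1/2)t
q(t) = (-4)·L_0 + (-2)·L_1 + 2·L_2
  (-4)·L_0(t) = -2t^2 + 2t
  (-2)·L_1(t) = 2t^2 - 2
  2·L_2(t) = t^2 + t
Adding term by term: t^2 + 3t - 2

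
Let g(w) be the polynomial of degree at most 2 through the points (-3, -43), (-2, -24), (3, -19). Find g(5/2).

Evaluate each Lagrange basis at w = 5/2:
L_0(5/2) = (9/2)·(-1/2)/[(-1)·(-6)] = -3/8
L_1(5/2) = (11/2)·(-1/2)/[(1)·(-5)] = 11/20
L_2(5/2) = (11/2)·(9/2)/[(6)·(5)] = 33/40
Sum: (-43)·(-3/8) + (-24)·(11/20) + (-19)·(33/40) = -51/4

-51/4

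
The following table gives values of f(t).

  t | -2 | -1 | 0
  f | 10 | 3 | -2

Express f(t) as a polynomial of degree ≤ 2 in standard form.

f(t) = t^2 - 4t - 2

Build the Lagrange basis polynomials:
L_0(t) = (t + 1)t / [2] = (1/2)t^2 + (1/2)t
L_1(t) = (t + 2)t / [-1] = -t^2 - 2t
L_2(t) = (t + 2)(t + 1) / [2] = (1/2)t^2 + (3/2)t + 1
f(t) = 10·L_0 + 3·L_1 + (-2)·L_2
  10·L_0(t) = 5t^2 + 5t
  3·L_1(t) = -3t^2 - 6t
  (-2)·L_2(t) = -t^2 - 3t - 2
Adding term by term: t^2 - 4t - 2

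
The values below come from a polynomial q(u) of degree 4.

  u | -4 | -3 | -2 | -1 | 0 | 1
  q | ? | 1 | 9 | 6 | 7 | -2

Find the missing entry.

The 5 known values determine q uniquely (degree ≤ 4).
Evaluate each Lagrange basis at u = -4:
L_0(-4) = (-2)·(-3)·(-4)·(-5)/[(-1)·(-2)·(-3)·(-4)] = 5
L_1(-4) = (-1)·(-3)·(-4)·(-5)/[(1)·(-1)·(-2)·(-3)] = -10
L_2(-4) = (-1)·(-2)·(-4)·(-5)/[(2)·(1)·(-1)·(-2)] = 10
L_3(-4) = (-1)·(-2)·(-3)·(-5)/[(3)·(2)·(1)·(-1)] = -5
L_4(-4) = (-1)·(-2)·(-3)·(-4)/[(4)·(3)·(2)·(1)] = 1
Sum: 1·(5) + 9·(-10) + 6·(10) + 7·(-5) + (-2)·(1) = -62

-62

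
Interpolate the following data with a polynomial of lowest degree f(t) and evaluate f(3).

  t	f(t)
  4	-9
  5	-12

Evaluate each Lagrange basis at t = 3:
L_0(3) = (-2)/[(-1)] = 2
L_1(3) = (-1)/[(1)] = -1
Sum: (-9)·(2) + (-12)·(-1) = -6

-6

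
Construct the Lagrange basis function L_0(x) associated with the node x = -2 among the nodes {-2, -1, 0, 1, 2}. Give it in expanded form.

L_0(x) = (x + 1)x(x - 1)(x - 2) / [(-1)·(-2)·(-3)·(-4)]
       = (x^4 - 2x^3 - x^2 + 2x) / (24)

L_0(x) = (1/24)x^4 - (1/12)x^3 - (1/24)x^2 + (1/12)x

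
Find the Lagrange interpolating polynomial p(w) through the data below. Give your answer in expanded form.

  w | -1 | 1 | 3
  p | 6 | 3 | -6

p(w) = -(3/4)w^2 - (3/2)w + 21/4

L_0(w) = (w - 1)(w - 3) / [8] = (1/8)w^2 - (1/2)w + 3/8
L_1(w) = (w + 1)(w - 3) / [-4] = -(1/4)w^2 + (1/2)w + 3/4
L_2(w) = (w + 1)(w - 1) / [8] = (1/8)w^2 - 1/8
p(w) = 6·L_0 + 3·L_1 + (-6)·L_2
  6·L_0(w) = (3/4)w^2 - 3w + 9/4
  3·L_1(w) = -(3/4)w^2 + (3/2)w + 9/4
  (-6)·L_2(w) = -(3/4)w^2 + 3/4
Adding term by term: -(3/4)w^2 - (3/2)w + 21/4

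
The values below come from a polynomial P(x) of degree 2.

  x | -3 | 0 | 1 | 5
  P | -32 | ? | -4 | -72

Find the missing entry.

The 3 known values determine P uniquely (degree ≤ 2).
L_0(0) = (-1)·(-5)/[(-4)·(-8)] = 5/32
L_1(0) = (3)·(-5)/[(4)·(-4)] = 15/16
L_2(0) = (3)·(-1)/[(8)·(4)] = -3/32
Sum: (-32)·(5/32) + (-4)·(15/16) + (-72)·(-3/32) = -2

-2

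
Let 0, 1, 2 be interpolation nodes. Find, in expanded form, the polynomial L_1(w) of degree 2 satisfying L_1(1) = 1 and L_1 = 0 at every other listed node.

L_1(w) = w(w - 2) / [(1)·(-1)]
       = (w^2 - 2w) / (-1)

L_1(w) = -w^2 + 2w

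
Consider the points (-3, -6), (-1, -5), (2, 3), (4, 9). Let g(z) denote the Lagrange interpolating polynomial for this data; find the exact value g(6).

L_0(6) = (7)·(4)·(2)/[(-2)·(-5)·(-7)] = -4/5
L_1(6) = (9)·(4)·(2)/[(2)·(-3)·(-5)] = 12/5
L_2(6) = (9)·(7)·(2)/[(5)·(3)·(-2)] = -21/5
L_3(6) = (9)·(7)·(4)/[(7)·(5)·(2)] = 18/5
Sum: (-6)·(-4/5) + (-5)·(12/5) + 3·(-21/5) + 9·(18/5) = 63/5

63/5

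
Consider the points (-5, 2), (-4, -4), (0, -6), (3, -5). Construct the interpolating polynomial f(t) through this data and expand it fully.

Build the Lagrange basis polynomials:
L_0(t) = (t + 4)t(t - 3) / [-40] = -(1/40)t^3 - (1/40)t^2 + (3/10)t
L_1(t) = (t + 5)t(t - 3) / [28] = (1/28)t^3 + (1/14)t^2 - (15/28)t
L_2(t) = (t + 5)(t + 4)(t - 3) / [-60] = -(1/60)t^3 - (1/10)t^2 + (7/60)t + 1
L_3(t) = (t + 5)(t + 4)t / [168] = (1/168)t^3 + (3/56)t^2 + (5/42)t
f(t) = 2·L_0 + (-4)·L_1 + (-6)·L_2 + (-5)·L_3
  2·L_0(t) = -(1/20)t^3 - (1/20)t^2 + (3/5)t
  (-4)·L_1(t) = -(1/7)t^3 - (2/7)t^2 + (15/7)t
  (-6)·L_2(t) = (1/10)t^3 + (3/5)t^2 - (7/10)t - 6
  (-5)·L_3(t) = -(5/168)t^3 - (15/56)t^2 - (25/42)t
Adding term by term: -(103/840)t^3 - (1/280)t^2 + (152/105)t - 6

f(t) = -(103/840)t^3 - (1/280)t^2 + (152/105)t - 6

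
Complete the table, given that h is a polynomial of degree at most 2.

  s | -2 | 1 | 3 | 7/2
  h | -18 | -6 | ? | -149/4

The 3 known values determine h uniquely (degree ≤ 2).
Evaluate each Lagrange basis at s = 3:
L_0(3) = (2)·(-1/2)/[(-3)·(-11/2)] = -2/33
L_1(3) = (5)·(-1/2)/[(3)·(-5/2)] = 1/3
L_2(3) = (5)·(2)/[(11/2)·(5/2)] = 8/11
Sum: (-18)·(-2/33) + (-6)·(1/3) + (-149/4)·(8/11) = -28

-28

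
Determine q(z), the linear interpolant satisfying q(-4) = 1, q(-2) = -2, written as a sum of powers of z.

q(z) = -(3/2)z - 5

Build the Lagrange basis polynomials:
L_0(z) = (z + 2) / [-2] = -(1/2)z - 1
L_1(z) = (z + 4) / [2] = (1/2)z + 2
q(z) = 1·L_0 + (-2)·L_1
  1·L_0(z) = -(1/2)z - 1
  (-2)·L_1(z) = -z - 4
Adding term by term: -(3/2)z - 5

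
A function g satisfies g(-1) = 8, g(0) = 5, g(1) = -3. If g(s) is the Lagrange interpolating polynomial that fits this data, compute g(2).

-16

L_0(2) = (2)·(1)/[(-1)·(-2)] = 1
L_1(2) = (3)·(1)/[(1)·(-1)] = -3
L_2(2) = (3)·(2)/[(2)·(1)] = 3
Sum: 8·(1) + 5·(-3) + (-3)·(3) = -16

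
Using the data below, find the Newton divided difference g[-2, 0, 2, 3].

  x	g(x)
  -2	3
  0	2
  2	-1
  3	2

7/20

g[-2,0] = (2 - 3) / (0 - (-2)) = -1/2
g[0,2] = (-1 - 2) / (2 - 0) = -3/2
g[2,3] = (2 - (-1)) / (3 - 2) = 3
g[-2,0,2] = (-3/2 - (-1/2)) / (2 - (-2)) = -1/4
g[0,2,3] = (3 - (-3/2)) / (3 - 0) = 3/2
g[-2,0,2,3] = (3/2 - (-1/4)) / (3 - (-2)) = 7/20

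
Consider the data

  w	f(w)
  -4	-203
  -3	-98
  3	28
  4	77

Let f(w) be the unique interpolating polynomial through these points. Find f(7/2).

Using Newton's divided-difference form:
f[-4,-3] = (-98 - (-203)) / (-3 - (-4)) = 105
f[-3,3] = (28 - (-98)) / (3 - (-3)) = 21
f[3,4] = (77 - 28) / (4 - 3) = 49
f[-4,-3,3] = (21 - 105) / (3 - (-4)) = -12
f[-3,3,4] = (49 - 21) / (4 - (-3)) = 4
f[-4,-3,3,4] = (4 - (-12)) / (4 - (-4)) = 2
f(7/2) = -203 + 105·(15/2) + (-12)·(15/2)·(13/2) + 2·(15/2)·(13/2)·(1/2) = 193/4

193/4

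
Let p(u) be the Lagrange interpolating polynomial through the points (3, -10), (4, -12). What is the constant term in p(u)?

-4

Build the Lagrange basis polynomials:
L_0(u) = (u - 4) / [-1] = -u + 4
L_1(u) = (u - 3) / [1] = u - 3
p(u) = (-10)·L_0 + (-12)·L_1
Only the constant term is needed; take it from each L_i and combine:
(-10)·(4) + (-12)·(-3) = -4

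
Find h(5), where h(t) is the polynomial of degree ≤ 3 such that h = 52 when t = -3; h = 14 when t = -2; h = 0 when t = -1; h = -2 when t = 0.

-252

L_0(5) = (7)·(6)·(5)/[(-1)·(-2)·(-3)] = -35
L_1(5) = (8)·(6)·(5)/[(1)·(-1)·(-2)] = 120
L_2(5) = (8)·(7)·(5)/[(2)·(1)·(-1)] = -140
L_3(5) = (8)·(7)·(6)/[(3)·(2)·(1)] = 56
Sum: 52·(-35) + 14·(120) + 0 + (-2)·(56) = -252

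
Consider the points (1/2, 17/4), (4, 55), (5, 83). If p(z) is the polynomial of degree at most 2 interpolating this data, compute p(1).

7

L_0(1) = (-3)·(-4)/[(-7/2)·(-9/2)] = 16/21
L_1(1) = (1/2)·(-4)/[(7/2)·(-1)] = 4/7
L_2(1) = (1/2)·(-3)/[(9/2)·(1)] = -1/3
Sum: 17/4·(16/21) + 55·(4/7) + 83·(-1/3) = 7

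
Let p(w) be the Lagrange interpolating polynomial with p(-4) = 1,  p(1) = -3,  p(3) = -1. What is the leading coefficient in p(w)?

The leading coefficient equals the top divided difference p[-4,1,3].
p[-4,1] = (-3 - 1) / (1 - (-4)) = -4/5
p[1,3] = (-1 - (-3)) / (3 - 1) = 1
p[-4,1,3] = (1 - (-4/5)) / (3 - (-4)) = 9/35

9/35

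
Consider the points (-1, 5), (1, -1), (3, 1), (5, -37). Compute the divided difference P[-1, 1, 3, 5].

-1

P[-1,1] = (-1 - 5) / (1 - (-1)) = -3
P[1,3] = (1 - (-1)) / (3 - 1) = 1
P[3,5] = (-37 - 1) / (5 - 3) = -19
P[-1,1,3] = (1 - (-3)) / (3 - (-1)) = 1
P[1,3,5] = (-19 - 1) / (5 - 1) = -5
P[-1,1,3,5] = (-5 - 1) / (5 - (-1)) = -1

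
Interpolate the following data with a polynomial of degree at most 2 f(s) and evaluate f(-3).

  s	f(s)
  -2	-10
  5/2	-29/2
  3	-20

-20

Evaluate each Lagrange basis at s = -3:
L_0(-3) = (-11/2)·(-6)/[(-9/2)·(-5)] = 22/15
L_1(-3) = (-1)·(-6)/[(9/2)·(-1/2)] = -8/3
L_2(-3) = (-1)·(-11/2)/[(5)·(1/2)] = 11/5
Sum: (-10)·(22/15) + (-29/2)·(-8/3) + (-20)·(11/5) = -20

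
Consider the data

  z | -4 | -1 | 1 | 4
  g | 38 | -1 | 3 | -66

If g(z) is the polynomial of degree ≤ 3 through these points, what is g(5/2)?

-99/8

Using Newton's divided-difference form:
g[-4,-1] = (-1 - 38) / (-1 - (-4)) = -13
g[-1,1] = (3 - (-1)) / (1 - (-1)) = 2
g[1,4] = (-66 - 3) / (4 - 1) = -23
g[-4,-1,1] = (2 - (-13)) / (1 - (-4)) = 3
g[-1,1,4] = (-23 - 2) / (4 - (-1)) = -5
g[-4,-1,1,4] = (-5 - 3) / (4 - (-4)) = -1
g(5/2) = 38 + (-13)·(13/2) + 3·(13/2)·(7/2) + (-1)·(13/2)·(7/2)·(3/2) = -99/8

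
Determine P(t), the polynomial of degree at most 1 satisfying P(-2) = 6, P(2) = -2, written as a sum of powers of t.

Build the Lagrange basis polynomials:
L_0(t) = (t - 2) / [-4] = -(1/4)t + 1/2
L_1(t) = (t + 2) / [4] = (1/4)t + 1/2
P(t) = 6·L_0 + (-2)·L_1
  6·L_0(t) = -(3/2)t + 3
  (-2)·L_1(t) = -(1/2)t - 1
Adding term by term: -2t + 2

P(t) = -2t + 2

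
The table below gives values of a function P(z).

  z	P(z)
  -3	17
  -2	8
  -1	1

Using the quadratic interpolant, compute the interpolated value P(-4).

Evaluate each Lagrange basis at z = -4:
L_0(-4) = (-2)·(-3)/[(-1)·(-2)] = 3
L_1(-4) = (-1)·(-3)/[(1)·(-1)] = -3
L_2(-4) = (-1)·(-2)/[(2)·(1)] = 1
Sum: 17·(3) + 8·(-3) + 1·(1) = 28

28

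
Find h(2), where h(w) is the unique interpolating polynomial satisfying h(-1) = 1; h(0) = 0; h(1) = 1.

4

Evaluate each Lagrange basis at w = 2:
L_0(2) = (2)·(1)/[(-1)·(-2)] = 1
L_1(2) = (3)·(1)/[(1)·(-1)] = -3
L_2(2) = (3)·(2)/[(2)·(1)] = 3
Sum: 1·(1) + 0 + 1·(3) = 4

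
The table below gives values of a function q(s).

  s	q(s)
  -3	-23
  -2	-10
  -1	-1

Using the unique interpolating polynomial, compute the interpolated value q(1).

5

Evaluate each Lagrange basis at s = 1:
L_0(1) = (3)·(2)/[(-1)·(-2)] = 3
L_1(1) = (4)·(2)/[(1)·(-1)] = -8
L_2(1) = (4)·(3)/[(2)·(1)] = 6
Sum: (-23)·(3) + (-10)·(-8) + (-1)·(6) = 5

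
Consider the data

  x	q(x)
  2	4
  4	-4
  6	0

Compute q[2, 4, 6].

3/2

q[2,4] = (-4 - 4) / (4 - 2) = -4
q[4,6] = (0 - (-4)) / (6 - 4) = 2
q[2,4,6] = (2 - (-4)) / (6 - 2) = 3/2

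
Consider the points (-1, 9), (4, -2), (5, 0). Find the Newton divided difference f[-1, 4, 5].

7/10

f[-1,4] = (-2 - 9) / (4 - (-1)) = -11/5
f[4,5] = (0 - (-2)) / (5 - 4) = 2
f[-1,4,5] = (2 - (-11/5)) / (5 - (-1)) = 7/10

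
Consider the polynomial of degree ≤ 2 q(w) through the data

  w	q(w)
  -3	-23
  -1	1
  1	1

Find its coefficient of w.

0

L_0(w) = (w + 1)(w - 1) / [8] = (1/8)w^2 - 1/8
L_1(w) = (w + 3)(w - 1) / [-4] = -(1/4)w^2 - (1/2)w + 3/4
L_2(w) = (w + 3)(w + 1) / [8] = (1/8)w^2 + (1/2)w + 3/8
q(w) = (-23)·L_0 + 1·L_1 + 1·L_2
Only the coefficient of w is needed; take it from each L_i and combine:
(-23)·(0) + 1·(-1/2) + 1·(1/2) = 0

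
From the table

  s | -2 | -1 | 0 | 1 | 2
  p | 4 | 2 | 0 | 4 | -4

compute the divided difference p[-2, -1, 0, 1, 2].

p[-2,-1] = (2 - 4) / (-1 - (-2)) = -2
p[-1,0] = (0 - 2) / (0 - (-1)) = -2
p[0,1] = (4 - 0) / (1 - 0) = 4
p[1,2] = (-4 - 4) / (2 - 1) = -8
p[-2,-1,0] = (-2 - (-2)) / (0 - (-2)) = 0
p[-1,0,1] = (4 - (-2)) / (1 - (-1)) = 3
p[0,1,2] = (-8 - 4) / (2 - 0) = -6
p[-2,-1,0,1] = (3 - 0) / (1 - (-2)) = 1
p[-1,0,1,2] = (-6 - 3) / (2 - (-1)) = -3
p[-2,-1,0,1,2] = (-3 - 1) / (2 - (-2)) = -1

-1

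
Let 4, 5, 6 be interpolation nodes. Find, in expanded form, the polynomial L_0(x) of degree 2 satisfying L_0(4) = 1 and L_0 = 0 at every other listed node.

L_0(x) = (x - 5)(x - 6) / [(-1)·(-2)]
       = (x^2 - 11x + 30) / (2)

L_0(x) = (1/2)x^2 - (11/2)x + 15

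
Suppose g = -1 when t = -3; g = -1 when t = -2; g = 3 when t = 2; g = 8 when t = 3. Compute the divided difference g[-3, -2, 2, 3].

g[-3,-2] = (-1 - (-1)) / (-2 - (-3)) = 0
g[-2,2] = (3 - (-1)) / (2 - (-2)) = 1
g[2,3] = (8 - 3) / (3 - 2) = 5
g[-3,-2,2] = (1 - 0) / (2 - (-3)) = 1/5
g[-2,2,3] = (5 - 1) / (3 - (-2)) = 4/5
g[-3,-2,2,3] = (4/5 - 1/5) / (3 - (-3)) = 1/10

1/10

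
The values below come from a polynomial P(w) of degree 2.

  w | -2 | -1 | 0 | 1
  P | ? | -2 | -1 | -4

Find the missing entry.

The 3 known values determine P uniquely (degree ≤ 2).
Evaluate each Lagrange basis at w = -2:
L_0(-2) = (-2)·(-3)/[(-1)·(-2)] = 3
L_1(-2) = (-1)·(-3)/[(1)·(-1)] = -3
L_2(-2) = (-1)·(-2)/[(2)·(1)] = 1
Sum: (-2)·(3) + (-1)·(-3) + (-4)·(1) = -7

-7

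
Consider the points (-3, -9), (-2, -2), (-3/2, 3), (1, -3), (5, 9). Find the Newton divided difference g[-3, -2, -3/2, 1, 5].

3061/10920

g[-3,-2] = (-2 - (-9)) / (-2 - (-3)) = 7
g[-2,-3/2] = (3 - (-2)) / (-3/2 - (-2)) = 10
g[-3/2,1] = (-3 - 3) / (1 - (-3/2)) = -12/5
g[1,5] = (9 - (-3)) / (5 - 1) = 3
g[-3,-2,-3/2] = (10 - 7) / (-3/2 - (-3)) = 2
g[-2,-3/2,1] = (-12/5 - 10) / (1 - (-2)) = -62/15
g[-3/2,1,5] = (3 - (-12/5)) / (5 - (-3/2)) = 54/65
g[-3,-2,-3/2,1] = (-62/15 - 2) / (1 - (-3)) = -23/15
g[-2,-3/2,1,5] = (54/65 - (-62/15)) / (5 - (-2)) = 968/1365
g[-3,-2,-3/2,1,5] = (968/1365 - (-23/15)) / (5 - (-3)) = 3061/10920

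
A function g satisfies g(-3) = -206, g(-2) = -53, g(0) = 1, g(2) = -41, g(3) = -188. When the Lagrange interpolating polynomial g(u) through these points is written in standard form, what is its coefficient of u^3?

0

Build the Lagrange basis polynomials:
L_0(u) = (u + 2)u(u - 2)(u - 3) / [90] = (1/90)u^4 - (1/30)u^3 - (2/45)u^2 + (2/15)u
L_1(u) = (u + 3)u(u - 2)(u - 3) / [-40] = -(1/40)u^4 + (1/20)u^3 + (9/40)u^2 - (9/20)u
L_2(u) = (u + 3)(u + 2)(u - 2)(u - 3) / [36] = (1/36)u^4 - (13/36)u^2 + 1
L_3(u) = (u + 3)(u + 2)u(u - 3) / [-40] = -(1/40)u^4 - (1/20)u^3 + (9/40)u^2 + (9/20)u
L_4(u) = (u + 3)(u + 2)u(u - 2) / [90] = (1/90)u^4 + (1/30)u^3 - (2/45)u^2 - (2/15)u
g(u) = (-206)·L_0 + (-53)·L_1 + 1·L_2 + (-41)·L_3 + (-188)·L_4
Only the coefficient of u^3 is needed; take it from each L_i and combine:
(-206)·(-1/30) + (-53)·(1/20) + 1·(0) + (-41)·(-1/20) + (-188)·(1/30) = 0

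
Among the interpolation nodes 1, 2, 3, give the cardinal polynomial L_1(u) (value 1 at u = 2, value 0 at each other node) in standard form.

L_1(u) = -u^2 + 4u - 3

L_1(u) = (u - 1)(u - 3) / [(1)·(-1)]
       = (u^2 - 4u + 3) / (-1)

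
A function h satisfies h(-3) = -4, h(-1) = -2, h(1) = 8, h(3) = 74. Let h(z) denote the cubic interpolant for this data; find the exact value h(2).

L_0(2) = (3)·(1)·(-1)/[(-2)·(-4)·(-6)] = 1/16
L_1(2) = (5)·(1)·(-1)/[(2)·(-2)·(-4)] = -5/16
L_2(2) = (5)·(3)·(-1)/[(4)·(2)·(-2)] = 15/16
L_3(2) = (5)·(3)·(1)/[(6)·(4)·(2)] = 5/16
Sum: (-4)·(1/16) + (-2)·(-5/16) + 8·(15/16) + 74·(5/16) = 31

31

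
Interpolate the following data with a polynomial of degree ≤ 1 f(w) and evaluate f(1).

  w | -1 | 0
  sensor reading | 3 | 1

-1

L_0(1) = (1)/[(-1)] = -1
L_1(1) = (2)/[(1)] = 2
Sum: 3·(-1) + 1·(2) = -1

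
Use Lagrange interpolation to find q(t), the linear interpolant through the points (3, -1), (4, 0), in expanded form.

q(t) = t - 4

L_0(t) = (t - 4) / [-1] = -t + 4
L_1(t) = (t - 3) / [1] = t - 3
q(t) = (-1)·L_0 + 0·L_1
  (-1)·L_0(t) = t - 4
  0·L_1(t) = 0
Adding term by term: t - 4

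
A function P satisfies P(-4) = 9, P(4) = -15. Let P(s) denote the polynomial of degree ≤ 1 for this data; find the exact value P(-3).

L_0(-3) = (-7)/[(-8)] = 7/8
L_1(-3) = (1)/[(8)] = 1/8
Sum: 9·(7/8) + (-15)·(1/8) = 6

6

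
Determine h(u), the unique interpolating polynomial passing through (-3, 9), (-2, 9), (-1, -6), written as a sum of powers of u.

h(u) = -(15/2)u^2 - (75/2)u - 36

Newton's divided differences:
h[-3,-2] = (9 - 9) / (-2 - (-3)) = 0
h[-2,-1] = (-6 - 9) / (-1 - (-2)) = -15
h[-3,-2,-1] = (-15 - 0) / (-1 - (-3)) = -15/2
h(u) = 9 + (-15/2)·(u + 3)(u + 2)
Expanding: h(u) = -(15/2)u^2 - (75/2)u - 36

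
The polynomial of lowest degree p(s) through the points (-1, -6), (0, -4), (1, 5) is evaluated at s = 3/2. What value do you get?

L_0(3/2) = (3/2)·(1/2)/[(-1)·(-2)] = 3/8
L_1(3/2) = (5/2)·(1/2)/[(1)·(-1)] = -5/4
L_2(3/2) = (5/2)·(3/2)/[(2)·(1)] = 15/8
Sum: (-6)·(3/8) + (-4)·(-5/4) + 5·(15/8) = 97/8

97/8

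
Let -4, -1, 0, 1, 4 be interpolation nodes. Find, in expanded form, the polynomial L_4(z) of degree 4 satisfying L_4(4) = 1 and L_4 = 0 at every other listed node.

L_4(z) = (z + 4)(z + 1)z(z - 1) / [(8)·(5)·(4)·(3)]
       = (z^4 + 4z^3 - z^2 - 4z) / (480)

L_4(z) = (1/480)z^4 + (1/120)z^3 - (1/480)z^2 - (1/120)z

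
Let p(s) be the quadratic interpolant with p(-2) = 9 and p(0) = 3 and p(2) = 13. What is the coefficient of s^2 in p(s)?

2

Build the Lagrange basis polynomials:
L_0(s) = s(s - 2) / [8] = (1/8)s^2 - (1/4)s
L_1(s) = (s + 2)(s - 2) / [-4] = -(1/4)s^2 + 1
L_2(s) = (s + 2)s / [8] = (1/8)s^2 + (1/4)s
p(s) = 9·L_0 + 3·L_1 + 13·L_2
Only the coefficient of s^2 is needed; take it from each L_i and combine:
9·(1/8) + 3·(-1/4) + 13·(1/8) = 2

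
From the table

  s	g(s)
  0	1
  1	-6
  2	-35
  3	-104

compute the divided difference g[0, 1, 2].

g[0,1] = (-6 - 1) / (1 - 0) = -7
g[1,2] = (-35 - (-6)) / (2 - 1) = -29
g[0,1,2] = (-29 - (-7)) / (2 - 0) = -11

-11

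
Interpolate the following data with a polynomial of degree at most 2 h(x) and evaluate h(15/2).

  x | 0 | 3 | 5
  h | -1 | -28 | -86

Evaluate each Lagrange basis at x = 15/2:
L_0(15/2) = (9/2)·(5/2)/[(-3)·(-5)] = 3/4
L_1(15/2) = (15/2)·(5/2)/[(3)·(-2)] = -25/8
L_2(15/2) = (15/2)·(9/2)/[(5)·(2)] = 27/8
Sum: (-1)·(3/4) + (-28)·(-25/8) + (-86)·(27/8) = -407/2

-407/2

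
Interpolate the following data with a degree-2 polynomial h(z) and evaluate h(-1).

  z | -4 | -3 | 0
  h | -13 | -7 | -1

-1

L_0(-1) = (2)·(-1)/[(-1)·(-4)] = -1/2
L_1(-1) = (3)·(-1)/[(1)·(-3)] = 1
L_2(-1) = (3)·(2)/[(4)·(3)] = 1/2
Sum: (-13)·(-1/2) + (-7)·(1) + (-1)·(1/2) = -1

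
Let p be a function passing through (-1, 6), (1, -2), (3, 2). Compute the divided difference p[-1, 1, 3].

3/2

p[-1,1] = (-2 - 6) / (1 - (-1)) = -4
p[1,3] = (2 - (-2)) / (3 - 1) = 2
p[-1,1,3] = (2 - (-4)) / (3 - (-1)) = 3/2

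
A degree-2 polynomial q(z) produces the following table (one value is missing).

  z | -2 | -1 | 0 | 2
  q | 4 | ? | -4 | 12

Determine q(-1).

The 3 known values determine q uniquely (degree ≤ 2).
Evaluate each Lagrange basis at z = -1:
L_0(-1) = (-1)·(-3)/[(-2)·(-4)] = 3/8
L_1(-1) = (1)·(-3)/[(2)·(-2)] = 3/4
L_2(-1) = (1)·(-1)/[(4)·(2)] = -1/8
Sum: 4·(3/8) + (-4)·(3/4) + 12·(-1/8) = -3

-3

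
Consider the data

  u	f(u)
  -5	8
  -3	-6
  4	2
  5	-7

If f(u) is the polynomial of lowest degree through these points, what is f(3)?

41/7

Evaluate each Lagrange basis at u = 3:
L_0(3) = (6)·(-1)·(-2)/[(-2)·(-9)·(-10)] = -1/15
L_1(3) = (8)·(-1)·(-2)/[(2)·(-7)·(-8)] = 1/7
L_2(3) = (8)·(6)·(-2)/[(9)·(7)·(-1)] = 32/21
L_3(3) = (8)·(6)·(-1)/[(10)·(8)·(1)] = -3/5
Sum: 8·(-1/15) + (-6)·(1/7) + 2·(32/21) + (-7)·(-3/5) = 41/7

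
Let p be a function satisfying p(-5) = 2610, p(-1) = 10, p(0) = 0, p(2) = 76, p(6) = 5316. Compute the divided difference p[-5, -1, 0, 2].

-16

p[-5,-1] = (10 - 2610) / (-1 - (-5)) = -650
p[-1,0] = (0 - 10) / (0 - (-1)) = -10
p[0,2] = (76 - 0) / (2 - 0) = 38
p[-5,-1,0] = (-10 - (-650)) / (0 - (-5)) = 128
p[-1,0,2] = (38 - (-10)) / (2 - (-1)) = 16
p[-5,-1,0,2] = (16 - 128) / (2 - (-5)) = -16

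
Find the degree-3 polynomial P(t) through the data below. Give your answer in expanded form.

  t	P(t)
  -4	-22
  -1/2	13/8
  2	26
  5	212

P(t) = t^3 + 3t^2 + 2t + 2

Newton's divided differences:
P[-4,-1/2] = (13/8 - (-22)) / (-1/2 - (-4)) = 27/4
P[-1/2,2] = (26 - 13/8) / (2 - (-1/2)) = 39/4
P[2,5] = (212 - 26) / (5 - 2) = 62
P[-4,-1/2,2] = (39/4 - 27/4) / (2 - (-4)) = 1/2
P[-1/2,2,5] = (62 - 39/4) / (5 - (-1/2)) = 19/2
P[-4,-1/2,2,5] = (19/2 - 1/2) / (5 - (-4)) = 1
P(t) = -22 + (27/4)·(t + 4) + (1/2)·(t + 4)(t + 1/2) + 1·(t + 4)(t + 1/2)(t - 2)
Expanding: P(t) = t^3 + 3t^2 + 2t + 2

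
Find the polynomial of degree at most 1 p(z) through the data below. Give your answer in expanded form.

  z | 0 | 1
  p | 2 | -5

p(z) = -7z + 2

Build the Lagrange basis polynomials:
L_0(z) = (z - 1) / [-1] = -z + 1
L_1(z) = z / [1] = z
p(z) = 2·L_0 + (-5)·L_1
  2·L_0(z) = -2z + 2
  (-5)·L_1(z) = -5z
Adding term by term: -7z + 2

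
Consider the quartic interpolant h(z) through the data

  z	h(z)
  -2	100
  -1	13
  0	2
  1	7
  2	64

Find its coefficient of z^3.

L_0(z) = (z + 1)z(z - 1)(z - 2) / [24] = (1/24)z^4 - (1/12)z^3 - (1/24)z^2 + (1/12)z
L_1(z) = (z + 2)z(z - 1)(z - 2) / [-6] = -(1/6)z^4 + (1/6)z^3 + (2/3)z^2 - (2/3)z
L_2(z) = (z + 2)(z + 1)(z - 1)(z - 2) / [4] = (1/4)z^4 - (5/4)z^2 + 1
L_3(z) = (z + 2)(z + 1)z(z - 2) / [-6] = -(1/6)z^4 - (1/6)z^3 + (2/3)z^2 + (2/3)z
L_4(z) = (z + 2)(z + 1)z(z - 1) / [24] = (1/24)z^4 + (1/12)z^3 - (1/24)z^2 - (1/12)z
h(z) = 100·L_0 + 13·L_1 + 2·L_2 + 7·L_3 + 64·L_4
Only the coefficient of z^3 is needed; take it from each L_i and combine:
100·(-1/12) + 13·(1/6) + 2·(0) + 7·(-1/6) + 64·(1/12) = -2

-2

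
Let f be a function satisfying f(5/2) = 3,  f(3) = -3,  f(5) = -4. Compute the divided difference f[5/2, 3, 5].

f[5/2,3] = (-3 - 3) / (3 - 5/2) = -12
f[3,5] = (-4 - (-3)) / (5 - 3) = -1/2
f[5/2,3,5] = (-1/2 - (-12)) / (5 - 5/2) = 23/5

23/5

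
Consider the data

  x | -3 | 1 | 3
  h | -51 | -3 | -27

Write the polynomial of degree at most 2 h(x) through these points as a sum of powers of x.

h(x) = -4x^2 + 4x - 3

Build the Lagrange basis polynomials:
L_0(x) = (x - 1)(x - 3) / [24] = (1/24)x^2 - (1/6)x + 1/8
L_1(x) = (x + 3)(x - 3) / [-8] = -(1/8)x^2 + 9/8
L_2(x) = (x + 3)(x - 1) / [12] = (1/12)x^2 + (1/6)x - 1/4
h(x) = (-51)·L_0 + (-3)·L_1 + (-27)·L_2
  (-51)·L_0(x) = -(17/8)x^2 + (17/2)x - 51/8
  (-3)·L_1(x) = (3/8)x^2 - 27/8
  (-27)·L_2(x) = -(9/4)x^2 - (9/2)x + 27/4
Adding term by term: -4x^2 + 4x - 3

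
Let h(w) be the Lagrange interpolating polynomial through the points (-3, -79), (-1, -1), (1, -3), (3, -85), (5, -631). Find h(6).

-1303

Evaluate each Lagrange basis at w = 6:
L_0(6) = (7)·(5)·(3)·(1)/[(-2)·(-4)·(-6)·(-8)] = 35/128
L_1(6) = (9)·(5)·(3)·(1)/[(2)·(-2)·(-4)·(-6)] = -45/32
L_2(6) = (9)·(7)·(3)·(1)/[(4)·(2)·(-2)·(-4)] = 189/64
L_3(6) = (9)·(7)·(5)·(1)/[(6)·(4)·(2)·(-2)] = -105/32
L_4(6) = (9)·(7)·(5)·(3)/[(8)·(6)·(4)·(2)] = 315/128
Sum: (-79)·(35/128) + (-1)·(-45/32) + (-3)·(189/64) + (-85)·(-105/32) + (-631)·(315/128) = -1303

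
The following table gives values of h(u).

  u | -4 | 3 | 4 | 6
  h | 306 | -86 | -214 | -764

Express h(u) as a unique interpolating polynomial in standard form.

Build the Lagrange basis polynomials:
L_0(u) = (u - 3)(u - 4)(u - 6) / [-560] = -(1/560)u^3 + (13/560)u^2 - (27/280)u + 9/70
L_1(u) = (u + 4)(u - 4)(u - 6) / [21] = (1/21)u^3 - (2/7)u^2 - (16/21)u + 32/7
L_2(u) = (u + 4)(u - 3)(u - 6) / [-16] = -(1/16)u^3 + (5/16)u^2 + (9/8)u - 9/2
L_3(u) = (u + 4)(u - 3)(u - 4) / [60] = (1/60)u^3 - (1/20)u^2 - (4/15)u + 4/5
h(u) = 306·L_0 + (-86)·L_1 + (-214)·L_2 + (-764)·L_3
  306·L_0(u) = -(153/280)u^3 + (1989/280)u^2 - (4131/140)u + 1377/35
  (-86)·L_1(u) = -(86/21)u^3 + (172/7)u^2 + (1376/21)u - 2752/7
  (-214)·L_2(u) = (107/8)u^3 - (535/8)u^2 - (963/4)u + 963
  (-764)·L_3(u) = -(191/15)u^3 + (191/5)u^2 + (3056/15)u - 3056/5
Adding term by term: -4u^3 + 3u^2 - u - 2

h(u) = -4u^3 + 3u^2 - u - 2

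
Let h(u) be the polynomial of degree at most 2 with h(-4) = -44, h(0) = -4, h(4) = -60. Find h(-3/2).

-31/4

Using Newton's divided-difference form:
h[-4,0] = (-4 - (-44)) / (0 - (-4)) = 10
h[0,4] = (-60 - (-4)) / (4 - 0) = -14
h[-4,0,4] = (-14 - 10) / (4 - (-4)) = -3
h(-3/2) = -44 + 10·(5/2) + (-3)·(5/2)·(-3/2) = -31/4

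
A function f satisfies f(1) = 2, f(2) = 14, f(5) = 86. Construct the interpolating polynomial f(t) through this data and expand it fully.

Build the Lagrange basis polynomials:
L_0(t) = (t - 2)(t - 5) / [4] = (1/4)t^2 - (7/4)t + 5/2
L_1(t) = (t - 1)(t - 5) / [-3] = -(1/3)t^2 + 2t - 5/3
L_2(t) = (t - 1)(t - 2) / [12] = (1/12)t^2 - (1/4)t + 1/6
f(t) = 2·L_0 + 14·L_1 + 86·L_2
  2·L_0(t) = (1/2)t^2 - (7/2)t + 5
  14·L_1(t) = -(14/3)t^2 + 28t - 70/3
  86·L_2(t) = (43/6)t^2 - (43/2)t + 43/3
Adding term by term: 3t^2 + 3t - 4

f(t) = 3t^2 + 3t - 4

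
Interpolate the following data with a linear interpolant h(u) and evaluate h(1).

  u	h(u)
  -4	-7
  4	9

Evaluate each Lagrange basis at u = 1:
L_0(1) = (-3)/[(-8)] = 3/8
L_1(1) = (5)/[(8)] = 5/8
Sum: (-7)·(3/8) + 9·(5/8) = 3

3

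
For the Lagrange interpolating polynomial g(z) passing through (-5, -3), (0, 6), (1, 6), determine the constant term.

6

Build the Lagrange basis polynomials:
L_0(z) = z(z - 1) / [30] = (1/30)z^2 - (1/30)z
L_1(z) = (z + 5)(z - 1) / [-5] = -(1/5)z^2 - (4/5)z + 1
L_2(z) = (z + 5)z / [6] = (1/6)z^2 + (5/6)z
g(z) = (-3)·L_0 + 6·L_1 + 6·L_2
Only the constant term is needed; take it from each L_i and combine:
(-3)·(0) + 6·(1) + 6·(0) = 6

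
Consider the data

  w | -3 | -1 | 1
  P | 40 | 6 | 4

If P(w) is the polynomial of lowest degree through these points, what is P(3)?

Evaluate each Lagrange basis at w = 3:
L_0(3) = (4)·(2)/[(-2)·(-4)] = 1
L_1(3) = (6)·(2)/[(2)·(-2)] = -3
L_2(3) = (6)·(4)/[(4)·(2)] = 3
Sum: 40·(1) + 6·(-3) + 4·(3) = 34

34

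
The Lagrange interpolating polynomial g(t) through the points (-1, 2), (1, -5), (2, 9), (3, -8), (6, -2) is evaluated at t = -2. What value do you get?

1172/7

Evaluate each Lagrange basis at t = -2:
L_0(-2) = (-3)·(-4)·(-5)·(-8)/[(-2)·(-3)·(-4)·(-7)] = 20/7
L_1(-2) = (-1)·(-4)·(-5)·(-8)/[(2)·(-1)·(-2)·(-5)] = -8
L_2(-2) = (-1)·(-3)·(-5)·(-8)/[(3)·(1)·(-1)·(-4)] = 10
L_3(-2) = (-1)·(-3)·(-4)·(-8)/[(4)·(2)·(1)·(-3)] = -4
L_4(-2) = (-1)·(-3)·(-4)·(-5)/[(7)·(5)·(4)·(3)] = 1/7
Sum: 2·(20/7) + (-5)·(-8) + 9·(10) + (-8)·(-4) + (-2)·(1/7) = 1172/7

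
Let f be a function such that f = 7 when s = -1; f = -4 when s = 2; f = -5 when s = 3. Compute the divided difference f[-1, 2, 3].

2/3

f[-1,2] = (-4 - 7) / (2 - (-1)) = -11/3
f[2,3] = (-5 - (-4)) / (3 - 2) = -1
f[-1,2,3] = (-1 - (-11/3)) / (3 - (-1)) = 2/3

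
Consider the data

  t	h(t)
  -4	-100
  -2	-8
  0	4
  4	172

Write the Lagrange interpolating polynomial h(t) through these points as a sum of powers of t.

h(t) = 2t^3 + 2t^2 + 2t + 4

Build the Lagrange basis polynomials:
L_0(t) = (t + 2)t(t - 4) / [-64] = -(1/64)t^3 + (1/32)t^2 + (1/8)t
L_1(t) = (t + 4)t(t - 4) / [24] = (1/24)t^3 - (2/3)t
L_2(t) = (t + 4)(t + 2)(t - 4) / [-32] = -(1/32)t^3 - (1/16)t^2 + (1/2)t + 1
L_3(t) = (t + 4)(t + 2)t / [192] = (1/192)t^3 + (1/32)t^2 + (1/24)t
h(t) = (-100)·L_0 + (-8)·L_1 + 4·L_2 + 172·L_3
  (-100)·L_0(t) = (25/16)t^3 - (25/8)t^2 - (25/2)t
  (-8)·L_1(t) = -(1/3)t^3 + (16/3)t
  4·L_2(t) = -(1/8)t^3 - (1/4)t^2 + 2t + 4
  172·L_3(t) = (43/48)t^3 + (43/8)t^2 + (43/6)t
Adding term by term: 2t^3 + 2t^2 + 2t + 4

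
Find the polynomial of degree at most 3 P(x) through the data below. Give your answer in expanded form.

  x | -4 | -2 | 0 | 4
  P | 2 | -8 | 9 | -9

P(x) = -(133/192)x^3 - (25/32)x^2 + (233/24)x + 9

L_0(x) = (x + 2)x(x - 4) / [-64] = -(1/64)x^3 + (1/32)x^2 + (1/8)x
L_1(x) = (x + 4)x(x - 4) / [24] = (1/24)x^3 - (2/3)x
L_2(x) = (x + 4)(x + 2)(x - 4) / [-32] = -(1/32)x^3 - (1/16)x^2 + (1/2)x + 1
L_3(x) = (x + 4)(x + 2)x / [192] = (1/192)x^3 + (1/32)x^2 + (1/24)x
P(x) = 2·L_0 + (-8)·L_1 + 9·L_2 + (-9)·L_3
  2·L_0(x) = -(1/32)x^3 + (1/16)x^2 + (1/4)x
  (-8)·L_1(x) = -(1/3)x^3 + (16/3)x
  9·L_2(x) = -(9/32)x^3 - (9/16)x^2 + (9/2)x + 9
  (-9)·L_3(x) = -(3/64)x^3 - (9/32)x^2 - (3/8)x
Adding term by term: -(133/192)x^3 - (25/32)x^2 + (233/24)x + 9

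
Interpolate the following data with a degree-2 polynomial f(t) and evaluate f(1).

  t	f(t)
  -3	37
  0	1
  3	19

Using Newton's divided-difference form:
f[-3,0] = (1 - 37) / (0 - (-3)) = -12
f[0,3] = (19 - 1) / (3 - 0) = 6
f[-3,0,3] = (6 - (-12)) / (3 - (-3)) = 3
f(1) = 37 + (-12)·(4) + 3·(4)·(1) = 1

1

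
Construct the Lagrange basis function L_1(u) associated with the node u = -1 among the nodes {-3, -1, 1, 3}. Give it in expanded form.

L_1(u) = (u + 3)(u - 1)(u - 3) / [(2)·(-2)·(-4)]
       = (u^3 - u^2 - 9u + 9) / (16)

L_1(u) = (1/16)u^3 - (1/16)u^2 - (9/16)u + 9/16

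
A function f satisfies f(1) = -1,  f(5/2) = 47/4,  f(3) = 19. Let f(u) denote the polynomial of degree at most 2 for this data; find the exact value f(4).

38

Evaluate each Lagrange basis at u = 4:
L_0(4) = (3/2)·(1)/[(-3/2)·(-2)] = 1/2
L_1(4) = (3)·(1)/[(3/2)·(-1/2)] = -4
L_2(4) = (3)·(3/2)/[(2)·(1/2)] = 9/2
Sum: (-1)·(1/2) + 47/4·(-4) + 19·(9/2) = 38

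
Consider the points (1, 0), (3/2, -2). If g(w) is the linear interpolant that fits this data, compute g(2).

Evaluate each Lagrange basis at w = 2:
L_0(2) = (1/2)/[(-1/2)] = -1
L_1(2) = (1)/[(1/2)] = 2
Sum: 0 + (-2)·(2) = -4

-4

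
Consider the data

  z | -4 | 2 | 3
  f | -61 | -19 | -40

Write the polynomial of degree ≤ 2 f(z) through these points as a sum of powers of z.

L_0(z) = (z - 2)(z - 3) / [42] = (1/42)z^2 - (5/42)z + 1/7
L_1(z) = (z + 4)(z - 3) / [-6] = -(1/6)z^2 - (1/6)z + 2
L_2(z) = (z + 4)(z - 2) / [7] = (1/7)z^2 + (2/7)z - 8/7
f(z) = (-61)·L_0 + (-19)·L_1 + (-40)·L_2
  (-61)·L_0(z) = -(61/42)z^2 + (305/42)z - 61/7
  (-19)·L_1(z) = (19/6)z^2 + (19/6)z - 38
  (-40)·L_2(z) = -(40/7)z^2 - (80/7)z + 320/7
Adding term by term: -4z^2 - z - 1

f(z) = -4z^2 - z - 1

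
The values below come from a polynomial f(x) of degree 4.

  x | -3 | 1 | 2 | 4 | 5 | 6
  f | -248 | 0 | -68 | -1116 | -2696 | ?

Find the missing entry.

-5540

The 5 known values determine f uniquely (degree ≤ 4).
Evaluate each Lagrange basis at x = 6:
L_0(6) = (5)·(4)·(2)·(1)/[(-4)·(-5)·(-7)·(-8)] = 1/28
L_1(6) = (9)·(4)·(2)·(1)/[(4)·(-1)·(-3)·(-4)] = -3/2
L_2(6) = (9)·(5)·(2)·(1)/[(5)·(1)·(-2)·(-3)] = 3
L_3(6) = (9)·(5)·(4)·(1)/[(7)·(3)·(2)·(-1)] = -30/7
L_4(6) = (9)·(5)·(4)·(2)/[(8)·(4)·(3)·(1)] = 15/4
Sum: (-248)·(1/28) + 0 + (-68)·(3) + (-1116)·(-30/7) + (-2696)·(15/4) = -5540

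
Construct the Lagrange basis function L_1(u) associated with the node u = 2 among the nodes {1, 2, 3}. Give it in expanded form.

L_1(u) = (u - 1)(u - 3) / [(1)·(-1)]
       = (u^2 - 4u + 3) / (-1)

L_1(u) = -u^2 + 4u - 3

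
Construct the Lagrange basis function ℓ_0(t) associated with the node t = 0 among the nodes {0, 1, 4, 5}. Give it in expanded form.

ℓ_0(t) = -(1/20)t^3 + (1/2)t^2 - (29/20)t + 1

ℓ_0(t) = (t - 1)(t - 4)(t - 5) / [(-1)·(-4)·(-5)]
       = (t^3 - 10t^2 + 29t - 20) / (-20)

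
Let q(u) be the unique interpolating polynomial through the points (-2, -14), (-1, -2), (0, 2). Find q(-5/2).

-23

Using Newton's divided-difference form:
q[-2,-1] = (-2 - (-14)) / (-1 - (-2)) = 12
q[-1,0] = (2 - (-2)) / (0 - (-1)) = 4
q[-2,-1,0] = (4 - 12) / (0 - (-2)) = -4
q(-5/2) = -14 + 12·(-1/2) + (-4)·(-1/2)·(-3/2) = -23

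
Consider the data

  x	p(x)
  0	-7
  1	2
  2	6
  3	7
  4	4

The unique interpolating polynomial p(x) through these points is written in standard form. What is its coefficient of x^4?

Build the Lagrange basis polynomials:
L_0(x) = (x - 1)(x - 2)(x - 3)(x - 4) / [24] = (1/24)x^4 - (5/12)x^3 + (35/24)x^2 - (25/12)x + 1
L_1(x) = x(x - 2)(x - 3)(x - 4) / [-6] = -(1/6)x^4 + (3/2)x^3 - (13/3)x^2 + 4x
L_2(x) = x(x - 1)(x - 3)(x - 4) / [4] = (1/4)x^4 - 2x^3 + (19/4)x^2 - 3x
L_3(x) = x(x - 1)(x - 2)(x - 4) / [-6] = -(1/6)x^4 + (7/6)x^3 - (7/3)x^2 + (4/3)x
L_4(x) = x(x - 1)(x - 2)(x - 3) / [24] = (1/24)x^4 - (1/4)x^3 + (11/24)x^2 - (1/4)x
p(x) = (-7)·L_0 + 2·L_1 + 6·L_2 + 7·L_3 + 4·L_4
Only the coefficient of x^4 is needed; take it from each L_i and combine:
(-7)·(1/24) + 2·(-1/6) + 6·(1/4) + 7·(-1/6) + 4·(1/24) = -1/8

-1/8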